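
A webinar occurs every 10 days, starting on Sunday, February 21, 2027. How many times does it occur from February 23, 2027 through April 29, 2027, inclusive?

Occurrences land 10·i days after February 21, 2027 for i = 0, 1, 2, …
February 23, 2027 is 2 days after the start; 2 ÷ 10 = 0 remainder 2; since the remainder is 2, round up to i = 1. First occurrence in the window: #2 on March 3, 2027 (1×10 = 10 days in).
April 29, 2027 is 67 days after the start; 67 ÷ 10 = 6 remainder 7. Last occurrence in the window: #7 on April 22, 2027.
Occurrences #2 through #7: 6 in total.

6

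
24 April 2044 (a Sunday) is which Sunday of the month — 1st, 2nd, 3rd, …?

Day 24 falls in week ⌈24/7⌉ of the month.
Days 1–7 hold the 1st Sunday, 8–14 the 2nd, 15–21 the 3rd, 22–28 the 4th, 29–31 the 5th.
24 is in the range for the 4th.

4th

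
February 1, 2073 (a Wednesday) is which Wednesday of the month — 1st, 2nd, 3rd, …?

Day 1 falls in week ⌈1/7⌉ of the month.
Days 1–7 hold the 1st Wednesday, 8–14 the 2nd, 15–21 the 3rd, 22–28 the 4th, 29–31 the 5th.
1 is in the range for the 1st.

1st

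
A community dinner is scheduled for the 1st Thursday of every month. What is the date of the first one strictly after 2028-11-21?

November 2028 starts on a Wednesday, so its 1st Thursday is 2028-11-02 (1 day in).
That is not after 2028-11-21, so look at December 2028.
December 2028 starts on a Friday, so its 1st Thursday is 2028-12-07 (6 days in).

2028-12-07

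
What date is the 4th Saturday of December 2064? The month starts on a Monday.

December 2064 begins on a Monday, so the first Saturday is December 6 (5 days later).
The 4th Saturday is 3 weeks later: 6 + 21 = 27.

27 December 2064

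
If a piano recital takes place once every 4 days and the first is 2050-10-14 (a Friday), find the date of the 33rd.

The 33rd occurrence is 32 intervals after the first: 32 × 4 = 128 days after 2050-10-14.
October has 31 days — 17 days to the end of October leaves 111.
November has 30 days (81 left).
December has 31 days (50 left).
January has 31 days (19 left).
19 days into February → 2051-02-19.

2051-02-19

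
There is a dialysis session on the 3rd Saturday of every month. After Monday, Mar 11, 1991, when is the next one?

Mar 16, 1991

Mar 1991 starts on a Friday; its first Saturday is the 2nd, so the 3rd Saturday is the 16th — Mar 16, 1991.
Mar 16, 1991 is after Mar 11, 1991, so that is the next one.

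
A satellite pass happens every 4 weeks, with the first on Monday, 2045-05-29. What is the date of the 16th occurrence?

The 16th occurrence is 15 intervals after the first: 15 × 28 = 420 days after 2045-05-29.
May has 31 days — 2 days to the end of May leaves 418.
From end of May to end of 2045 is 214 days (204 left).
January has 31 days (173 left).
February has 28 days (145 left).
March has 31 days (114 left).
April has 30 days (84 left).
May has 31 days (53 left).
June has 30 days (23 left).
23 days into July → 2046-07-23.

2046-07-23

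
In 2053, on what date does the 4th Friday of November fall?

The first Friday of November 2053 is November 7.
The 4th Friday is 3 weeks later: 7 + 21 = 28.

November 28, 2053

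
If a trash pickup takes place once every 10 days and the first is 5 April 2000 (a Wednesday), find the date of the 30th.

20 January 2001

The 30th occurrence is 29 intervals after the first: 29 × 10 = 290 days after 5 April 2000.
April has 30 days — 25 days to the end of April leaves 265.
May has 31 days (234 left).
June has 30 days (204 left).
July has 31 days (173 left).
August has 31 days (142 left).
September has 30 days (112 left).
October has 31 days (81 left).
November has 30 days (51 left).
December has 31 days (20 left).
20 days into January → 20 January 2001.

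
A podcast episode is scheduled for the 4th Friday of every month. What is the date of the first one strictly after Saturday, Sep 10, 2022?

Sep 23, 2022

Sep 2022 starts on a Thursday; its first Friday is the 2nd, so the 4th Friday is the 23rd — Sep 23, 2022.
Sep 23, 2022 is after Sep 10, 2022, so that is the next one.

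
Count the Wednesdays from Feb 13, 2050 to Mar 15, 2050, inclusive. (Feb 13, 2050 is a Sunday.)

Feb 13, 2050 is a Sunday; the first Wednesday on or after it is Feb 16, 2050 (3 days later).
From Feb 16, 2050 to Mar 15, 2050: 12 + 15 = 27 days (rest of Feb, Mar).
27 ÷ 7 = 3 full weeks with remainder 6, so 3 more Wednesdays after the first → 4.

4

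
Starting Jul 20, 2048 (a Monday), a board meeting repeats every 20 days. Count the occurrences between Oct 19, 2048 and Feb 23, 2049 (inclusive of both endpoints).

Occurrences land 20·i days after Jul 20, 2048 for i = 0, 1, 2, …
Oct 19, 2048 is 91 days after the start; 91 ÷ 20 = 4 remainder 11; since the remainder is 11, round up to i = 5. First occurrence in the window: #6 on Oct 28, 2048 (5×20 = 100 days in).
Feb 23, 2049 is 218 days after the start; 218 ÷ 20 = 10 remainder 18. Last occurrence in the window: #11 on Feb 5, 2049.
Occurrences #6 through #11: 6 in total.

6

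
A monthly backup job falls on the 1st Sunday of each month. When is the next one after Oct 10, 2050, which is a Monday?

Oct 2050 starts on a Saturday, so its 1st Sunday is Oct 2, 2050 (1 day in).
That is not after Oct 10, 2050, so look at Nov 2050.
Nov 2050 starts on a Tuesday, so its 1st Sunday is Nov 6, 2050 (5 days in).

Nov 6, 2050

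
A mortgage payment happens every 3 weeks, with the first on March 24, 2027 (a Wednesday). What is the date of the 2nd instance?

April 14, 2027

The 2nd occurrence is 1 interval after the first: 1 × 21 = 21 days after March 24, 2027.
March has 31 days — 7 days to the end of March leaves 14.
14 days into April → April 14, 2027.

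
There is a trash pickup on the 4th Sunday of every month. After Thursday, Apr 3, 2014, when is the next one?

Apr 2014 starts on a Tuesday; its first Sunday is the 6th, so the 4th Sunday is the 27th — Apr 27, 2014.
Apr 27, 2014 is after Apr 3, 2014, so that is the next one.

Apr 27, 2014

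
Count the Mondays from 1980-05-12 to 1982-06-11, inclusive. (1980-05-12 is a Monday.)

1980-05-12 is a Monday; the first Monday on or after it is 1980-05-12.
From 1980-05-12 to 1982-06-11: 233 + 365 + 162 = 760 days (rest of 1980, 1981, to 1982-06-11 in 1982).
760 ÷ 7 = 108 full weeks with remainder 4, so 108 more Mondays after the first → 109.

109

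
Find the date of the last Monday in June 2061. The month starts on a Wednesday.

27 June 2061

June 2061 begins on a Wednesday, so the first Monday is June 6 (5 days later).
June 2061 has 30 days. Adding weeks: 6, 13, 20, 27 — the last one ≤ 30 is the 27th.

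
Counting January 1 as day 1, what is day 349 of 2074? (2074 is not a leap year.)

January has 31 days (349 − 31 = 318 remain).
February has 28 days (318 − 28 = 290 remain).
March has 31 days (290 − 31 = 259 remain).
April has 30 days (259 − 30 = 229 remain).
May has 31 days (229 − 31 = 198 remain).
June has 30 days (198 − 30 = 168 remain).
July has 31 days (168 − 31 = 137 remain).
August has 31 days (137 − 31 = 106 remain).
September has 30 days (106 − 30 = 76 remain).
October has 31 days (76 − 31 = 45 remain).
November has 30 days (45 − 30 = 15 remain).
15 into December → December 15.

15 December 2074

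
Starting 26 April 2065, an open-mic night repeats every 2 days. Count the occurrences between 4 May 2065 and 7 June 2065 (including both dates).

Occurrences land 2·i days after 26 April 2065 for i = 0, 1, 2, …
4 May 2065 is 8 days after the start; 8 ÷ 2 = 4 remainder 0. First occurrence in the window: #5 on 4 May 2065 (4×2 = 8 days in).
7 June 2065 is 42 days after the start; 42 ÷ 2 = 21 remainder 0. Last occurrence in the window: #22 on 7 June 2065.
Occurrences #5 through #22: 18 in total.

18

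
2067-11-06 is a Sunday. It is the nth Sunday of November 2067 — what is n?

1st

Day 6 falls in week ⌈6/7⌉ of the month.
Days 1–7 hold the 1st Sunday, 8–14 the 2nd, 15–21 the 3rd, 22–28 the 4th, 29–31 the 5th.
6 is in the range for the 1st.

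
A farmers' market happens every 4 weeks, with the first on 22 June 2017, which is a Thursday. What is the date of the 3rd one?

The 3rd occurrence is 2 intervals after the first: 2 × 28 = 56 days after 22 June 2017.
June has 30 days — 8 days to the end of June leaves 48.
July has 31 days (17 left).
17 days into August → 17 August 2017.

17 August 2017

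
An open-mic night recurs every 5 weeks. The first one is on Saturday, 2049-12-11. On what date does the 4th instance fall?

The 4th occurrence is 3 intervals after the first: 3 × 35 = 105 days after 2049-12-11.
December has 31 days — 20 days to the end of December leaves 85.
January has 31 days (54 left).
February has 28 days (26 left).
26 days into March → 2050-03-26.

2050-03-26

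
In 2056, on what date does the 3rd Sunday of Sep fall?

Sep 17, 2056

The first Sunday of Sep 2056 is Sep 3.
The 3rd Sunday is 2 weeks later: 3 + 14 = 17.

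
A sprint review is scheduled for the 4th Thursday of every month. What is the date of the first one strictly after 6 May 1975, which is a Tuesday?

May 1975 starts on a Thursday; its first Thursday is the 1st, so the 4th Thursday is the 22nd — 22 May 1975.
22 May 1975 is after 6 May 1975, so that is the next one.

22 May 1975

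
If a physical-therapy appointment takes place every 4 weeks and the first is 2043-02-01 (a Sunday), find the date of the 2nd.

2043-03-01

The 2nd occurrence is 1 interval after the first: 1 × 28 = 28 days after 2043-02-01.
February has 28 days — 27 days to the end of February leaves 1.
1 day into March → 2043-03-01.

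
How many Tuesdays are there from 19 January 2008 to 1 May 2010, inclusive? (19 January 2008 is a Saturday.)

119

19 January 2008 is a Saturday; the first Tuesday on or after it is 22 January 2008 (3 days later).
From 22 January 2008 to 1 May 2010: 344 + 365 + 121 = 830 days (rest of 2008, 2009, to 1 May 2010 in 2010).
830 ÷ 7 = 118 full weeks with remainder 4, so 118 more Tuesdays after the first → 119.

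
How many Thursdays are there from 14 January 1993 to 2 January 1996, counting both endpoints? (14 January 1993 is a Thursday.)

14 January 1993 is a Thursday; the first Thursday on or after it is 14 January 1993.
From 14 January 1993 to 2 January 1996: 351 + 365 + 365 + 2 = 1083 days (rest of 1993, 1994, 1995, to 2 January 1996 in 1996).
1083 ÷ 7 = 154 full weeks with remainder 5, so 154 more Thursdays after the first → 155.

155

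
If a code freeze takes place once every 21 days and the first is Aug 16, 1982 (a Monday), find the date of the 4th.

Oct 18, 1982

The 4th occurrence is 3 intervals after the first: 3 × 21 = 63 days after Aug 16, 1982.
Aug has 31 days — 15 days to the end of Aug leaves 48.
Sep has 30 days (18 left).
18 days into Oct → Oct 18, 1982.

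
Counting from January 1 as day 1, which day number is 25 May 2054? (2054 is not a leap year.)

Days in months before May: 31 + 28 + 31 + 30 = 120.
Plus 25 days into May → day 145.

145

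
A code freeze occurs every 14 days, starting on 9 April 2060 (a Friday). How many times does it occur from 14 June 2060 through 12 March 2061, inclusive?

Occurrences land 14·i days after 9 April 2060 for i = 0, 1, 2, …
14 June 2060 is 66 days after the start; 66 ÷ 14 = 4 remainder 10; since the remainder is 10, round up to i = 5. First occurrence in the window: #6 on 18 June 2060 (5×14 = 70 days in).
12 March 2061 is 337 days after the start; 337 ÷ 14 = 24 remainder 1. Last occurrence in the window: #25 on 11 March 2061.
Occurrences #6 through #25: 20 in total.

20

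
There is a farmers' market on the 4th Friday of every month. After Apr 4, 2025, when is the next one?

Apr 2025 starts on a Tuesday; its first Friday is the 4th, so the 4th Friday is the 25th — Apr 25, 2025.
Apr 25, 2025 is after Apr 4, 2025, so that is the next one.

Apr 25, 2025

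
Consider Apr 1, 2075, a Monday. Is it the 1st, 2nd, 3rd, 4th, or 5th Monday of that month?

Day 1 falls in week ⌈1/7⌉ of the month.
Days 1–7 hold the 1st Monday, 8–14 the 2nd, 15–21 the 3rd, 22–28 the 4th, 29–31 the 5th.
1 is in the range for the 1st.

1st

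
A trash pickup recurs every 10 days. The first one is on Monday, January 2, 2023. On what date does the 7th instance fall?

March 3, 2023

The 7th occurrence is 6 intervals after the first: 6 × 10 = 60 days after January 2, 2023.
January has 31 days — 29 days to the end of January leaves 31.
February has 28 days (3 left).
3 days into March → March 3, 2023.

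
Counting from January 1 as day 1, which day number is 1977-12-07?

Days in months before December: 31 + 28 + 31 + 30 + 31 + 30 + 31 + 31 + 30 + 31 + 30 = 334.
Plus 7 days into December → day 341.

341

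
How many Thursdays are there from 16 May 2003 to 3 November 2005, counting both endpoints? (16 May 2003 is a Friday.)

16 May 2003 is a Friday; the first Thursday on or after it is 22 May 2003 (6 days later).
From 22 May 2003 to 3 November 2005: 223 + 366 + 307 = 896 days (rest of 2003, 2004, to 3 November 2005 in 2005).
896 ÷ 7 = 128 full weeks with remainder 0, so 128 more Thursdays after the first → 129.

129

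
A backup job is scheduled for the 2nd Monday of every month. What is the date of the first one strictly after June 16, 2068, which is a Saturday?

June 2068 starts on a Friday; its first Monday is the 4th, so the 2nd Monday is the 11th — June 11, 2068.
That is not after June 16, 2068, so look at July 2068.
July 2068 starts on a Sunday; its first Monday is the 2nd, so the 2nd Monday is the 9th — July 9, 2068.

July 9, 2068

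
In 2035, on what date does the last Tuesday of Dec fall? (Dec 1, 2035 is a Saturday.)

Dec 2035 begins on a Saturday, so the first Tuesday is Dec 4 (3 days later).
Dec 2035 has 31 days. Adding weeks: 4, 11, 18, 25 — the last one ≤ 31 is the 25th.

Dec 25, 2035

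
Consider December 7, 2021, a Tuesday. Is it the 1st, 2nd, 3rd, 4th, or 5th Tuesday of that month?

1st

Day 7 falls in week ⌈7/7⌉ of the month.
Days 1–7 hold the 1st Tuesday, 8–14 the 2nd, 15–21 the 3rd, 22–28 the 4th, 29–31 the 5th.
7 is in the range for the 1st.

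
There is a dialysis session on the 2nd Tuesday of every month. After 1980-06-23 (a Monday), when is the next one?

1980-07-08

June 1980 starts on a Sunday; its first Tuesday is the 3rd, so the 2nd Tuesday is the 10th — 1980-06-10.
That is not after 1980-06-23, so look at July 1980.
July 1980 starts on a Tuesday; its first Tuesday is the 1st, so the 2nd Tuesday is the 8th — 1980-07-08.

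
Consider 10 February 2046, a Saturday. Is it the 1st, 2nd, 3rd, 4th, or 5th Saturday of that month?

2nd

Day 10 falls in week ⌈10/7⌉ of the month.
Days 1–7 hold the 1st Saturday, 8–14 the 2nd, 15–21 the 3rd, 22–28 the 4th, 29–31 the 5th.
10 is in the range for the 2nd.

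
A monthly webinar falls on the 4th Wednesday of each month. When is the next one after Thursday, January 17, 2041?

January 2041 starts on a Tuesday; its first Wednesday is the 2nd, so the 4th Wednesday is the 23rd — January 23, 2041.
January 23, 2041 is after January 17, 2041, so that is the next one.

January 23, 2041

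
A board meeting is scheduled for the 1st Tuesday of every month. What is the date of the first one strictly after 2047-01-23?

2047-02-05

January 2047 starts on a Tuesday, so its 1st Tuesday is 2047-01-01.
That is not after 2047-01-23, so look at February 2047.
February 2047 starts on a Friday, so its 1st Tuesday is 2047-02-05 (4 days in).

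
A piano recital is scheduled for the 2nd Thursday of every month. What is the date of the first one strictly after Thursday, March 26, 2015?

March 2015 starts on a Sunday; its first Thursday is the 5th, so the 2nd Thursday is the 12th — March 12, 2015.
That is not after March 26, 2015, so look at April 2015.
April 2015 starts on a Wednesday; its first Thursday is the 2nd, so the 2nd Thursday is the 9th — April 9, 2015.

April 9, 2015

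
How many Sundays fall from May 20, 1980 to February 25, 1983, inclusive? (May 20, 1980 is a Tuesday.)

144

May 20, 1980 is a Tuesday; the first Sunday on or after it is May 25, 1980 (5 days later).
From May 25, 1980 to February 25, 1983: 220 + 365 + 365 + 56 = 1006 days (rest of 1980, 1981, 1982, to February 25, 1983 in 1983).
1006 ÷ 7 = 143 full weeks with remainder 5, so 143 more Sundays after the first → 144.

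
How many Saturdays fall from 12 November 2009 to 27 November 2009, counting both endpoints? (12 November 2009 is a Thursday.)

2

12 November 2009 is a Thursday; the first Saturday on or after it is 14 November 2009 (2 days later).
From 14 November 2009 to 27 November 2009 is 27 − 14 = 13 days.
13 ÷ 7 = 1 full weeks with remainder 6, so 1 more Saturdays after the first → 2.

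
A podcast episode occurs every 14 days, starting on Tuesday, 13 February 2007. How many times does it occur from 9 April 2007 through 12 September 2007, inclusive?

Occurrences land 14·i days after 13 February 2007 for i = 0, 1, 2, …
9 April 2007 is 55 days after the start; 55 ÷ 14 = 3 remainder 13; since the remainder is 13, round up to i = 4. First occurrence in the window: #5 on 10 April 2007 (4×14 = 56 days in).
12 September 2007 is 211 days after the start; 211 ÷ 14 = 15 remainder 1. Last occurrence in the window: #16 on 11 September 2007.
Occurrences #5 through #16: 12 in total.

12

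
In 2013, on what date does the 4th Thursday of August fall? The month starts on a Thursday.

August 2013 begins on a Thursday, so the first Thursday is August 1.
The 4th Thursday is 3 weeks later: 1 + 21 = 22.

2013-08-22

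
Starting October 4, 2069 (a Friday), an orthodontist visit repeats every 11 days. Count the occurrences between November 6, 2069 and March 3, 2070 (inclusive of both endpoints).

11

Occurrences land 11·i days after October 4, 2069 for i = 0, 1, 2, …
November 6, 2069 is 33 days after the start; 33 ÷ 11 = 3 remainder 0. First occurrence in the window: #4 on November 6, 2069 (3×11 = 33 days in).
March 3, 2070 is 150 days after the start; 150 ÷ 11 = 13 remainder 7. Last occurrence in the window: #14 on February 24, 2070.
Occurrences #4 through #14: 11 in total.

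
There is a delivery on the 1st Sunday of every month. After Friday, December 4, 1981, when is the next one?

December 6, 1981

December 1981 starts on a Tuesday, so its 1st Sunday is December 6, 1981 (5 days in).
December 6, 1981 is after December 4, 1981, so that is the next one.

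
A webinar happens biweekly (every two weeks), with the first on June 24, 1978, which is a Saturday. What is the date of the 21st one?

March 31, 1979

The 21st occurrence is 20 intervals after the first: 20 × 14 = 280 days after June 24, 1978.
June has 30 days — 6 days to the end of June leaves 274.
July has 31 days (243 left).
August has 31 days (212 left).
September has 30 days (182 left).
October has 31 days (151 left).
November has 30 days (121 left).
December has 31 days (90 left).
January has 31 days (59 left).
February has 28 days (31 left).
31 days into March → March 31, 1979.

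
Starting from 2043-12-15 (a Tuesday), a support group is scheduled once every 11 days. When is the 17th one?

2044-06-08

The 17th occurrence is 16 intervals after the first: 16 × 11 = 176 days after 2043-12-15.
December has 31 days — 16 days to the end of December leaves 160.
January has 31 days (129 left).
February has 29 days (100 left).
March has 31 days (69 left).
April has 30 days (39 left).
May has 31 days (8 left).
8 days into June → 2044-06-08.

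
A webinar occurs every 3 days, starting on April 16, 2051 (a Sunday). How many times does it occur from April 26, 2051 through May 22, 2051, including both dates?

Occurrences land 3·i days after April 16, 2051 for i = 0, 1, 2, …
April 26, 2051 is 10 days after the start; 10 ÷ 3 = 3 remainder 1; since the remainder is 1, round up to i = 4. First occurrence in the window: #5 on April 28, 2051 (4×3 = 12 days in).
May 22, 2051 is 36 days after the start; 36 ÷ 3 = 12 remainder 0. Last occurrence in the window: #13 on May 22, 2051.
Occurrences #5 through #13: 9 in total.

9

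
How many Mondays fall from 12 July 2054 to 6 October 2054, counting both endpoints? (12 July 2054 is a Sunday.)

12 July 2054 is a Sunday; the first Monday on or after it is 13 July 2054 (1 day later).
From 13 July 2054 to 6 October 2054: 18 + 31 + 30 + 6 = 85 days (rest of July, August, September, October).
85 ÷ 7 = 12 full weeks with remainder 1, so 12 more Mondays after the first → 13.

13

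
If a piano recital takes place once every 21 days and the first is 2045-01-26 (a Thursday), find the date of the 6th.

The 6th occurrence is 5 intervals after the first: 5 × 21 = 105 days after 2045-01-26.
January has 31 days — 5 days to the end of January leaves 100.
February has 28 days (72 left).
March has 31 days (41 left).
April has 30 days (11 left).
11 days into May → 2045-05-11.

2045-05-11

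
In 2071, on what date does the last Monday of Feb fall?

Feb 23, 2071

Feb 2071 begins on a Sunday, so the first Monday is Feb 2 (1 day later).
Feb 2071 has 28 days. Adding weeks: 2, 9, 16, 23 — the last one ≤ 28 is the 23rd.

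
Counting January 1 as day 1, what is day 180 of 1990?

June 29, 1990

January has 31 days (180 − 31 = 149 remain).
February has 28 days (149 − 28 = 121 remain).
March has 31 days (121 − 31 = 90 remain).
April has 30 days (90 − 30 = 60 remain).
May has 31 days (60 − 31 = 29 remain).
29 into June → June 29.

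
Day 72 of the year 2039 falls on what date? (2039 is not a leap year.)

13 March 2039

January has 31 days (72 − 31 = 41 remain).
February has 28 days (41 − 28 = 13 remain).
13 into March → March 13.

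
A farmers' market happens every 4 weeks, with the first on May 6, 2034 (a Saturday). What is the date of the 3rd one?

July 1, 2034

The 3rd occurrence is 2 intervals after the first: 2 × 28 = 56 days after May 6, 2034.
May has 31 days — 25 days to the end of May leaves 31.
June has 30 days (1 left).
1 day into July → July 1, 2034.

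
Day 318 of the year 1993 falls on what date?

November 14, 1993

January has 31 days (318 − 31 = 287 remain).
February has 28 days (287 − 28 = 259 remain).
March has 31 days (259 − 31 = 228 remain).
April has 30 days (228 − 30 = 198 remain).
May has 31 days (198 − 31 = 167 remain).
June has 30 days (167 − 30 = 137 remain).
July has 31 days (137 − 31 = 106 remain).
August has 31 days (106 − 31 = 75 remain).
September has 30 days (75 − 30 = 45 remain).
October has 31 days (45 − 31 = 14 remain).
14 into November → November 14.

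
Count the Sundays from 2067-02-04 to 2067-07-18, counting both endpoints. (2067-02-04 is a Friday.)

2067-02-04 is a Friday; the first Sunday on or after it is 2067-02-06 (2 days later).
From 2067-02-06 to 2067-07-18: 22 + 31 + 30 + 31 + 30 + 18 = 162 days (rest of February, March, April, May, June, July).
162 ÷ 7 = 23 full weeks with remainder 1, so 23 more Sundays after the first → 24.

24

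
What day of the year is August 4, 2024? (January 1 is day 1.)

217

Days in months before August: 31 + 29 + 31 + 30 + 31 + 30 + 31 = 213.
Plus 4 days into August → day 217.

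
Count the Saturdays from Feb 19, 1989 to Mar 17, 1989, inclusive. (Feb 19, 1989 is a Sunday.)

3

Feb 19, 1989 is a Sunday; the first Saturday on or after it is Feb 25, 1989 (6 days later).
From Feb 25, 1989 to Mar 17, 1989: 3 + 17 = 20 days (rest of Feb, Mar).
20 ÷ 7 = 2 full weeks with remainder 6, so 2 more Saturdays after the first → 3.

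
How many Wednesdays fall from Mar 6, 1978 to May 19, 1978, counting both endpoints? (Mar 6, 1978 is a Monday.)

Mar 6, 1978 is a Monday; the first Wednesday on or after it is Mar 8, 1978 (2 days later).
From Mar 8, 1978 to May 19, 1978: 23 + 30 + 19 = 72 days (rest of Mar, Apr, May).
72 ÷ 7 = 10 full weeks with remainder 2, so 10 more Wednesdays after the first → 11.

11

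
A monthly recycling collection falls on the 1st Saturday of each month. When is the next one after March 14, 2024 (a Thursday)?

March 2024 starts on a Friday, so its 1st Saturday is March 2, 2024 (1 day in).
That is not after March 14, 2024, so look at April 2024.
April 2024 starts on a Monday, so its 1st Saturday is April 6, 2024 (5 days in).

April 6, 2024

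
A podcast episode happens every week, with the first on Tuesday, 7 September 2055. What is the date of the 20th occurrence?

18 January 2056

The 20th occurrence is 19 intervals after the first: 19 × 7 = 133 days after 7 September 2055.
September has 30 days — 23 days to the end of September leaves 110.
October has 31 days (79 left).
November has 30 days (49 left).
December has 31 days (18 left).
18 days into January → 18 January 2056.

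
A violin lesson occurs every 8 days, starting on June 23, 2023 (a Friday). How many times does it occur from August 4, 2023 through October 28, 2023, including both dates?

Occurrences land 8·i days after June 23, 2023 for i = 0, 1, 2, …
August 4, 2023 is 42 days after the start; 42 ÷ 8 = 5 remainder 2; since the remainder is 2, round up to i = 6. First occurrence in the window: #7 on August 10, 2023 (6×8 = 48 days in).
October 28, 2023 is 127 days after the start; 127 ÷ 8 = 15 remainder 7. Last occurrence in the window: #16 on October 21, 2023.
Occurrences #7 through #16: 10 in total.

10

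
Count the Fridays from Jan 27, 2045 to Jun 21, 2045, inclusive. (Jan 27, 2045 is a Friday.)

21

Jan 27, 2045 is a Friday; the first Friday on or after it is Jan 27, 2045.
From Jan 27, 2045 to Jun 21, 2045: 4 + 28 + 31 + 30 + 31 + 21 = 145 days (rest of Jan, Feb, Mar, Apr, May, Jun).
145 ÷ 7 = 20 full weeks with remainder 5, so 20 more Fridays after the first → 21.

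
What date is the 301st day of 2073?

October 28, 2073

January has 31 days (301 − 31 = 270 remain).
February has 28 days (270 − 28 = 242 remain).
March has 31 days (242 − 31 = 211 remain).
April has 30 days (211 − 30 = 181 remain).
May has 31 days (181 − 31 = 150 remain).
June has 30 days (150 − 30 = 120 remain).
July has 31 days (120 − 31 = 89 remain).
August has 31 days (89 − 31 = 58 remain).
September has 30 days (58 − 30 = 28 remain).
28 into October → October 28.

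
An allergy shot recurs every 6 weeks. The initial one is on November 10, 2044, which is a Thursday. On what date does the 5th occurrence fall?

April 27, 2045

The 5th occurrence is 4 intervals after the first: 4 × 42 = 168 days after November 10, 2044.
November has 30 days — 20 days to the end of November leaves 148.
December has 31 days (117 left).
January has 31 days (86 left).
February has 28 days (58 left).
March has 31 days (27 left).
27 days into April → April 27, 2045.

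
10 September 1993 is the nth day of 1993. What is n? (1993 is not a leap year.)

Days in months before September: 31 + 28 + 31 + 30 + 31 + 30 + 31 + 31 = 243.
Plus 10 days into September → day 253.

253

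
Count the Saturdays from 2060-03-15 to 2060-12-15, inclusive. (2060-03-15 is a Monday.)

39

2060-03-15 is a Monday; the first Saturday on or after it is 2060-03-20 (5 days later).
From 2060-03-20 to 2060-12-15: 11 + 30 + 31 + 30 + 31 + 31 + 30 + 31 + 30 + 15 = 270 days (rest of March, April, May, June, July, August, September, October, November, December).
270 ÷ 7 = 38 full weeks with remainder 4, so 38 more Saturdays after the first → 39.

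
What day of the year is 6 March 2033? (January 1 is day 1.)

65

Days in months before March: 31 + 28 = 59.
Plus 6 days into March → day 65.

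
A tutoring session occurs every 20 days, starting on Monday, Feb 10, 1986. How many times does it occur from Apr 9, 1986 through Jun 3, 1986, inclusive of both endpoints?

3

Occurrences land 20·i days after Feb 10, 1986 for i = 0, 1, 2, …
Apr 9, 1986 is 58 days after the start; 58 ÷ 20 = 2 remainder 18; since the remainder is 18, round up to i = 3. First occurrence in the window: #4 on Apr 11, 1986 (3×20 = 60 days in).
Jun 3, 1986 is 113 days after the start; 113 ÷ 20 = 5 remainder 13. Last occurrence in the window: #6 on May 21, 1986.
Occurrences #4 through #6: 3 in total.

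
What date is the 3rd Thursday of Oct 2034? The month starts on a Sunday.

Oct 2034 begins on a Sunday, so the first Thursday is Oct 5 (4 days later).
The 3rd Thursday is 2 weeks later: 5 + 14 = 19.

Oct 19, 2034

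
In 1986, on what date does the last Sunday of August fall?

31 August 1986

August 1986 begins on a Friday, so the first Sunday is August 3 (2 days later).
August 1986 has 31 days. Adding weeks: 3, 10, 17, 24, 31 — the last one ≤ 31 is the 31st.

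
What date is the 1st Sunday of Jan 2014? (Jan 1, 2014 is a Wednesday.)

Jan 5, 2014

Jan 2014 begins on a Wednesday, so the first Sunday is Jan 5 (4 days later).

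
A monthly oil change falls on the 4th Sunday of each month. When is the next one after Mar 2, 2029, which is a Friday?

Mar 2029 starts on a Thursday; its first Sunday is the 4th, so the 4th Sunday is the 25th — Mar 25, 2029.
Mar 25, 2029 is after Mar 2, 2029, so that is the next one.

Mar 25, 2029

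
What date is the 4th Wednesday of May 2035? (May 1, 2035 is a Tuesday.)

May 2035 begins on a Tuesday, so the first Wednesday is May 2 (1 day later).
The 4th Wednesday is 3 weeks later: 2 + 21 = 23.

23 May 2035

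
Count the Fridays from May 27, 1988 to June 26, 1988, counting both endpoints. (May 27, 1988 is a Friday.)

May 27, 1988 is a Friday; the first Friday on or after it is May 27, 1988.
From May 27, 1988 to June 26, 1988: 4 + 26 = 30 days (rest of May, June).
30 ÷ 7 = 4 full weeks with remainder 2, so 4 more Fridays after the first → 5.

5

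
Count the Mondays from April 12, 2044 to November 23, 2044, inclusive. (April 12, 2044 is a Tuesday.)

32

April 12, 2044 is a Tuesday; the first Monday on or after it is April 18, 2044 (6 days later).
From April 18, 2044 to November 23, 2044: 12 + 31 + 30 + 31 + 31 + 30 + 31 + 23 = 219 days (rest of April, May, June, July, August, September, October, November).
219 ÷ 7 = 31 full weeks with remainder 2, so 31 more Mondays after the first → 32.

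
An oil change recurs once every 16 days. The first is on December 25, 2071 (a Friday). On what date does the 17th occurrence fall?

The 17th occurrence is 16 intervals after the first: 16 × 16 = 256 days after December 25, 2071.
December has 31 days — 6 days to the end of December leaves 250.
January has 31 days (219 left).
February has 29 days (190 left).
March has 31 days (159 left).
April has 30 days (129 left).
May has 31 days (98 left).
June has 30 days (68 left).
July has 31 days (37 left).
August has 31 days (6 left).
6 days into September → September 6, 2072.

September 6, 2072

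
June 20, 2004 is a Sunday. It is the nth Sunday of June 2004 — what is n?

3rd

Day 20 falls in week ⌈20/7⌉ of the month.
Days 1–7 hold the 1st Sunday, 8–14 the 2nd, 15–21 the 3rd, 22–28 the 4th, 29–31 the 5th.
20 is in the range for the 3rd.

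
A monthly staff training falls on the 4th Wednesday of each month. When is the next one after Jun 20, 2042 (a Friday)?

Jun 25, 2042

Jun 2042 starts on a Sunday; its first Wednesday is the 4th, so the 4th Wednesday is the 25th — Jun 25, 2042.
Jun 25, 2042 is after Jun 20, 2042, so that is the next one.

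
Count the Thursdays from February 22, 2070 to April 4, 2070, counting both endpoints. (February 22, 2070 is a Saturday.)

February 22, 2070 is a Saturday; the first Thursday on or after it is February 27, 2070 (5 days later).
From February 27, 2070 to April 4, 2070: 1 + 31 + 4 = 36 days (rest of February, March, April).
36 ÷ 7 = 5 full weeks with remainder 1, so 5 more Thursdays after the first → 6.

6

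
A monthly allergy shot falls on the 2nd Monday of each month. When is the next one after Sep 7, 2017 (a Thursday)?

Sep 2017 starts on a Friday; its first Monday is the 4th, so the 2nd Monday is the 11th — Sep 11, 2017.
Sep 11, 2017 is after Sep 7, 2017, so that is the next one.

Sep 11, 2017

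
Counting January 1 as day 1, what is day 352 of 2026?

January has 31 days (352 − 31 = 321 remain).
February has 28 days (321 − 28 = 293 remain).
March has 31 days (293 − 31 = 262 remain).
April has 30 days (262 − 30 = 232 remain).
May has 31 days (232 − 31 = 201 remain).
June has 30 days (201 − 30 = 171 remain).
July has 31 days (171 − 31 = 140 remain).
August has 31 days (140 − 31 = 109 remain).
September has 30 days (109 − 30 = 79 remain).
October has 31 days (79 − 31 = 48 remain).
November has 30 days (48 − 30 = 18 remain).
18 into December → December 18.

December 18, 2026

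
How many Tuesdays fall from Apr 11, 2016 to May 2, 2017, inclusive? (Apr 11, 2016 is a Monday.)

56

Apr 11, 2016 is a Monday; the first Tuesday on or after it is Apr 12, 2016 (1 day later).
From Apr 12, 2016 to May 2, 2017: 263 + 122 = 385 days (rest of 2016, to May 2, 2017 in 2017).
385 ÷ 7 = 55 full weeks with remainder 0, so 55 more Tuesdays after the first → 56.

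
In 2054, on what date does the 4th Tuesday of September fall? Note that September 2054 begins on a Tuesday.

September 2054 begins on a Tuesday, so the first Tuesday is September 1.
The 4th Tuesday is 3 weeks later: 1 + 21 = 22.

2054-09-22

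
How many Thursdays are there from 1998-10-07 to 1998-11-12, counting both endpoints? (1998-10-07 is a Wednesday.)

6

1998-10-07 is a Wednesday; the first Thursday on or after it is 1998-10-08 (1 day later).
From 1998-10-08 to 1998-11-12: 23 + 12 = 35 days (rest of October, November).
35 ÷ 7 = 5 full weeks with remainder 0, so 5 more Thursdays after the first → 6.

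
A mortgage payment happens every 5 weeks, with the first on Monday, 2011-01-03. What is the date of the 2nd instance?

The 2nd occurrence is 1 interval after the first: 1 × 35 = 35 days after 2011-01-03.
January has 31 days — 28 days to the end of January leaves 7.
7 days into February → 2011-02-07.

2011-02-07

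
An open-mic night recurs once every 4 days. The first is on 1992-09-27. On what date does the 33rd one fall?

The 33rd occurrence is 32 intervals after the first: 32 × 4 = 128 days after 1992-09-27.
September has 30 days — 3 days to the end of September leaves 125.
October has 31 days (94 left).
November has 30 days (64 left).
December has 31 days (33 left).
January has 31 days (2 left).
2 days into February → 1993-02-02.

1993-02-02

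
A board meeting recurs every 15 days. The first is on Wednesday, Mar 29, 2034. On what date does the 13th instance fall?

The 13th occurrence is 12 intervals after the first: 12 × 15 = 180 days after Mar 29, 2034.
Mar has 31 days — 2 days to the end of Mar leaves 178.
Apr has 30 days (148 left).
May has 31 days (117 left).
Jun has 30 days (87 left).
Jul has 31 days (56 left).
Aug has 31 days (25 left).
25 days into Sep → Sep 25, 2034.

Sep 25, 2034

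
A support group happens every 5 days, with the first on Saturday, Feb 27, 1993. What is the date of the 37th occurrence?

Aug 26, 1993

The 37th occurrence is 36 intervals after the first: 36 × 5 = 180 days after Feb 27, 1993.
Feb has 28 days — 1 day to the end of Feb leaves 179.
Mar has 31 days (148 left).
Apr has 30 days (118 left).
May has 31 days (87 left).
Jun has 30 days (57 left).
Jul has 31 days (26 left).
26 days into Aug → Aug 26, 1993.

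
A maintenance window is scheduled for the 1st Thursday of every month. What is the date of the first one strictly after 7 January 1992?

6 February 1992

January 1992 starts on a Wednesday, so its 1st Thursday is 2 January 1992 (1 day in).
That is not after 7 January 1992, so look at February 1992.
February 1992 starts on a Saturday, so its 1st Thursday is 6 February 1992 (5 days in).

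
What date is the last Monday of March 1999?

The first Monday of March 1999 is March 1.
March 1999 has 31 days. Adding weeks: 1, 8, 15, 22, 29 — the last one ≤ 31 is the 29th.

1999-03-29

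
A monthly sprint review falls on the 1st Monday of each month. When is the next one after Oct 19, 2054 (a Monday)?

Nov 2, 2054

Oct 2054 starts on a Thursday, so its 1st Monday is Oct 5, 2054 (4 days in).
That is not after Oct 19, 2054, so look at Nov 2054.
Nov 2054 starts on a Sunday, so its 1st Monday is Nov 2, 2054 (1 day in).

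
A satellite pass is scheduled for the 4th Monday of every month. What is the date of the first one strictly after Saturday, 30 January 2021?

January 2021 starts on a Friday; its first Monday is the 4th, so the 4th Monday is the 25th — 25 January 2021.
That is not after 30 January 2021, so look at February 2021.
February 2021 starts on a Monday; its first Monday is the 1st, so the 4th Monday is the 22nd — 22 February 2021.

22 February 2021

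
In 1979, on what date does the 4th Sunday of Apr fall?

Apr 22, 1979

Apr 1979 begins on a Sunday, so the first Sunday is Apr 1.
The 4th Sunday is 3 weeks later: 1 + 21 = 22.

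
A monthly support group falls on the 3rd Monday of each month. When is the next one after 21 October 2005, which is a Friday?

21 November 2005

October 2005 starts on a Saturday; its first Monday is the 3rd, so the 3rd Monday is the 17th — 17 October 2005.
That is not after 21 October 2005, so look at November 2005.
November 2005 starts on a Tuesday; its first Monday is the 7th, so the 3rd Monday is the 21st — 21 November 2005.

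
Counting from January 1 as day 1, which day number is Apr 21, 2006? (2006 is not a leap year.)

Days in months before Apr: 31 + 28 + 31 = 90.
Plus 21 days into Apr → day 111.

111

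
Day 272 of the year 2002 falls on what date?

2002-09-29

January has 31 days (272 − 31 = 241 remain).
February has 28 days (241 − 28 = 213 remain).
March has 31 days (213 − 31 = 182 remain).
April has 30 days (182 − 30 = 152 remain).
May has 31 days (152 − 31 = 121 remain).
June has 30 days (121 − 30 = 91 remain).
July has 31 days (91 − 31 = 60 remain).
August has 31 days (60 − 31 = 29 remain).
29 into September → September 29.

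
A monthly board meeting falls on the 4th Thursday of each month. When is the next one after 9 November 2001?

22 November 2001

November 2001 starts on a Thursday; its first Thursday is the 1st, so the 4th Thursday is the 22nd — 22 November 2001.
22 November 2001 is after 9 November 2001, so that is the next one.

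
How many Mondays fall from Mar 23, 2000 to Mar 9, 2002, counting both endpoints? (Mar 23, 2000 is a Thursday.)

Mar 23, 2000 is a Thursday; the first Monday on or after it is Mar 27, 2000 (4 days later).
From Mar 27, 2000 to Mar 9, 2002: 279 + 365 + 68 = 712 days (rest of 2000, 2001, to Mar 9, 2002 in 2002).
712 ÷ 7 = 101 full weeks with remainder 5, so 101 more Mondays after the first → 102.

102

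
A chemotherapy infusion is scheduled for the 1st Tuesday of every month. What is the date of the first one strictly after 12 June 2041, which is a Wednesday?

June 2041 starts on a Saturday, so its 1st Tuesday is 4 June 2041 (3 days in).
That is not after 12 June 2041, so look at July 2041.
July 2041 starts on a Monday, so its 1st Tuesday is 2 July 2041 (1 day in).

2 July 2041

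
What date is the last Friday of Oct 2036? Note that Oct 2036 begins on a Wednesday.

Oct 31, 2036

Oct 2036 begins on a Wednesday, so the first Friday is Oct 3 (2 days later).
Oct 2036 has 31 days. Adding weeks: 3, 10, 17, 24, 31 — the last one ≤ 31 is the 31st.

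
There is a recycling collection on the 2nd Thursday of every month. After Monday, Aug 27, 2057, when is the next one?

Sep 13, 2057

Aug 2057 starts on a Wednesday; its first Thursday is the 2nd, so the 2nd Thursday is the 9th — Aug 9, 2057.
That is not after Aug 27, 2057, so look at Sep 2057.
Sep 2057 starts on a Saturday; its first Thursday is the 6th, so the 2nd Thursday is the 13th — Sep 13, 2057.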